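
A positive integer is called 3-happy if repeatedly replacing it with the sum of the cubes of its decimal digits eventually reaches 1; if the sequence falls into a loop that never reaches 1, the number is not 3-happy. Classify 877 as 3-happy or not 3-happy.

3-happy

877 → 8³ + 7³ + 7³ = 512 + 343 + 343 = 1198
1198 → 1³ + 1³ + 9³ + 8³ = 1 + 1 + 729 + 512 = 1243
1243 → 1³ + 2³ + 4³ + 3³ = 1 + 8 + 64 + 27 = 100
100 → 1³ + 0³ + 0³ = 1 + 0 + 0 = 1  — reached 1.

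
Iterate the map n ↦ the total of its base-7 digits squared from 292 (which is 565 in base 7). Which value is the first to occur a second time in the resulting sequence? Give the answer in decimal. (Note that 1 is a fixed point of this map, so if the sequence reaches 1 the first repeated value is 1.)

292 = (5,6,5)_7 → 86
86 = (1,5,2)_7 → 30
30 = (4,2)_7 → 20
20 = (2,6)_7 → 40
40 = (5,5)_7 → 50
50 = (1,0,1)_7 → 2
2 = (2)_7 → 4
4 = (4)_7 → 16
16 = (2,2)_7 → 8
8 = (1,1)_7 → 2  — 2 already appeared earlier.

2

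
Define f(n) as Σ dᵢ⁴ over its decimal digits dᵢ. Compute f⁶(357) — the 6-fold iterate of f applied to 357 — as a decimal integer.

13747

357 → 3⁴ + 5⁴ + 7⁴ = 3107
3107 → 3⁴ + 1⁴ + 0⁴ + 7⁴ = 2483
2483 → 2⁴ + 4⁴ + 8⁴ + 3⁴ = 4449
4449 → 4⁴ + 4⁴ + 4⁴ + 9⁴ = 7329
7329 → 7⁴ + 3⁴ + 2⁴ + 9⁴ = 9059
9059 → 9⁴ + 0⁴ + 5⁴ + 9⁴ = 13747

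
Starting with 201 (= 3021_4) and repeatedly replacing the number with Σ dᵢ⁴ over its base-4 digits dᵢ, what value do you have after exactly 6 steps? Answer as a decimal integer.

201 = (3,0,2,1)_4 → 98
98 = (1,2,0,2)_4 → 33
33 = (2,0,1)_4 → 17
17 = (1,0,1)_4 → 2
2 = (2)_4 → 16
16 = (1,0,0)_4 → 1

1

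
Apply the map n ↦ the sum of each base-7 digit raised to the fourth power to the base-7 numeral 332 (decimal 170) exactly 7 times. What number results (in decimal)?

512

170 = (3,3,2)_7 → 3⁴ + 3⁴ + 2⁴ = 81 + 81 + 16 = 178
178 = (3,4,3)_7 → 3⁴ + 4⁴ + 3⁴ = 81 + 256 + 81 = 418
418 = (1,1,3,5)_7 → 1⁴ + 1⁴ + 3⁴ + 5⁴ = 1 + 1 + 81 + 625 = 708
708 = (2,0,3,1)_7 → 2⁴ + 0⁴ + 3⁴ + 1⁴ = 16 + 0 + 81 + 1 = 98
98 = (2,0,0)_7 → 2⁴ + 0⁴ + 0⁴ = 16 + 0 + 0 = 16
16 = (2,2)_7 → 2⁴ + 2⁴ = 16 + 16 = 32
32 = (4,4)_7 → 4⁴ + 4⁴ = 256 + 256 = 512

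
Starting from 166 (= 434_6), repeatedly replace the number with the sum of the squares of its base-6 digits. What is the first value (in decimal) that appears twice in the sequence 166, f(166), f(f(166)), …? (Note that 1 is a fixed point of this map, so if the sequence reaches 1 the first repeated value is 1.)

166 = (4,3,4)_6 → 4² + 3² + 4² = 41
41 = (1,0,5)_6 → 1² + 0² + 5² = 26
26 = (4,2)_6 → 4² + 2² = 20
20 = (3,2)_6 → 3² + 2² = 13
13 = (2,1)_6 → 2² + 1² = 5
5 = (5)_6 → 5² = 25
25 = (4,1)_6 → 4² + 1² = 17
17 = (2,5)_6 → 2² + 5² = 29
29 = (4,5)_6 → 4² + 5² = 41  — 41 already appeared earlier.

41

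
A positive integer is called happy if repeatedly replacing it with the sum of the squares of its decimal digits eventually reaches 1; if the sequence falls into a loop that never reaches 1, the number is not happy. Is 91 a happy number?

91 → 9² + 1² = 81 + 1 = 82
82 → 8² + 2² = 64 + 4 = 68
68 → 6² + 8² = 36 + 64 = 100
100 → 1² + 0² + 0² = 1 + 0 + 0 = 1  — reached 1.

happy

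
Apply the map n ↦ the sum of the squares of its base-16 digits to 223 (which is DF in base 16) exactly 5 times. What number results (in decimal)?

269

223 = (13,15)_16 → 13² + 15² = 169 + 225 = 394
394 = (1,8,10)_16 → 1² + 8² + 10² = 1 + 64 + 100 = 165
165 = (10,5)_16 → 10² + 5² = 100 + 25 = 125
125 = (7,13)_16 → 7² + 13² = 49 + 169 = 218
218 = (13,10)_16 → 13² + 10² = 169 + 100 = 269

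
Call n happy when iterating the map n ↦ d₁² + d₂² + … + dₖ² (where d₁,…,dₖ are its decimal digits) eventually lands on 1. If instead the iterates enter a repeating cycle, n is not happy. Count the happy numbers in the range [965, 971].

965: 965 → 142 → 21 → 5 → 25 → 29 → 85 → 89 → 145 → 42 → 20 → 4 → 16 → 37 → 58 → 89  (repeats 89)
966: 966 → 153 → 35 → 34 → 25 → 29 → 85 → 89 → 145 → 42 → 20 → 4 → 16 → 37 → 58 → 89  (repeats 89)
967: 967 → 166 → 73 → 58 → 89 → 145 → 42 → 20 → 4 → 16 → 37 → 58  (repeats 58)
968: 968 → 181 → 66 → 72 → 53 → 34 → 25 → 29 → 85 → 89 → 145 → 42 → 20 → 4 → 16 → 37 → 58 → 89  (repeats 89)
969: 969 → 198 → 146 → 53 → 34 → 25 → 29 → 85 → 89 → 145 → 42 → 20 → 4 → 16 → 37 → 58 → 89  (repeats 89)
970: 970 → 130 → 10 → 1  (reaches 1)
971: 971 → 131 → 11 → 2 → 4 → 16 → 37 → 58 → 89 → 145 → 42 → 20 → 4  (repeats 4)
happy: 970

1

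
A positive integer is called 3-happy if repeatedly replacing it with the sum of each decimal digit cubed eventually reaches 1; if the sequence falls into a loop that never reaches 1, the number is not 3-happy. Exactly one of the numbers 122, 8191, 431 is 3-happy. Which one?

8191

122: 122 → 17 → 344 → 155 → 251 → 134 → 92 → 737 → 713 → 371 → 371  — repeats 371 (not 3-happy)
8191: 8191 → 1243 → 100 → 1  — reaches 1 (3-happy)
431: 431 → 92 → 737 → 713 → 371 → 371  — repeats 371 (not 3-happy)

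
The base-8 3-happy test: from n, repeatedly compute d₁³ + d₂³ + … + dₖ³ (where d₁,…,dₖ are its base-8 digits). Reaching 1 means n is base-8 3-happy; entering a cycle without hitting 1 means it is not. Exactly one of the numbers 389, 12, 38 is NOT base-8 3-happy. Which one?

38

389: 389 → 341 → 258 → 72 → 2 → 8 → 1  — reaches 1 (base-8 3-happy)
12: 12 → 65 → 2 → 8 → 1  — reaches 1 (base-8 3-happy)
38: 38 → 280 → 91 → 55 → 559 → 469 → 476 → 434 → 440 → 559  — repeats 559 (not base-8 3-happy)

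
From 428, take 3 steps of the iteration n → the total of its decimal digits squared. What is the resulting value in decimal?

428 → 84
84 → 80
80 → 64

64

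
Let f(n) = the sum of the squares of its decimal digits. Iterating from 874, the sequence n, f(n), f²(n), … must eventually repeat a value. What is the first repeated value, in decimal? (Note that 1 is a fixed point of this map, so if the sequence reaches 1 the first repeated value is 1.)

874 → 8² + 7² + 4² = 129
129 → 1² + 2² + 9² = 86
86 → 8² + 6² = 100
100 → 1² + 0² + 0² = 1  — reached the fixed point 1.
1 → 1, so 1 is the first repeated value.

1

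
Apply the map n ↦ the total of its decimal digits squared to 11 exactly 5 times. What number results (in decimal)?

11 → 1² + 1² = 2
2 → 2² = 4
4 → 4² = 16
16 → 1² + 6² = 37
37 → 3² + 7² = 58

58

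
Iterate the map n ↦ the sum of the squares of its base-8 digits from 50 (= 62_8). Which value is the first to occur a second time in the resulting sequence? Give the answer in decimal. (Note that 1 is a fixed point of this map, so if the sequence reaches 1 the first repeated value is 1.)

25

50 = (6,2)_8 → 6² + 2² = 40
40 = (5,0)_8 → 5² + 0² = 25
25 = (3,1)_8 → 3² + 1² = 10
10 = (1,2)_8 → 1² + 2² = 5
5 = (5)_8 → 5² = 25  — 25 already appeared earlier.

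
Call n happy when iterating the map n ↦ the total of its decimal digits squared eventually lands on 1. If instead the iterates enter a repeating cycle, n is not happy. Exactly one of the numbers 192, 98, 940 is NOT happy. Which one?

192: 192 → 86 → 100 → 1  — reaches 1 (happy)
98: 98 → 145 → 42 → 20 → 4 → 16 → 37 → 58 → 89 → 145  — repeats 145 (not happy)
940: 940 → 97 → 130 → 10 → 1  — reaches 1 (happy)

98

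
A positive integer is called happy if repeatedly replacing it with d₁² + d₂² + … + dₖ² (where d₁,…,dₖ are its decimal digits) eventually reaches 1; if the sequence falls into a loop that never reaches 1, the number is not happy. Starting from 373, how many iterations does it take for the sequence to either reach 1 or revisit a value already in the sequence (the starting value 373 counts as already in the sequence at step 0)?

11

373 → 3² + 7² + 3² = 9 + 49 + 9 = 67
67 → 6² + 7² = 36 + 49 = 85
85 → 8² + 5² = 64 + 25 = 89
89 → 8² + 9² = 64 + 81 = 145
145 → 1² + 4² + 5² = 1 + 16 + 25 = 42
42 → 4² + 2² = 16 + 4 = 20
20 → 2² + 0² = 4 + 0 = 4
4 → 4² = 16
16 → 1² + 6² = 1 + 36 = 37
37 → 3² + 7² = 9 + 49 = 58
58 → 5² + 8² = 25 + 64 = 89  — 89 repeats.
That took 11 steps.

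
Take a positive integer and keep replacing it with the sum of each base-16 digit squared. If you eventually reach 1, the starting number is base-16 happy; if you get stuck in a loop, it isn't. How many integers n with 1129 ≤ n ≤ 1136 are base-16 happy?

4

1129: 1129 → 133 → 89 → 106 → 136 → 128 → 64 → 16 → 1  — base-16 happy
1130: 1130 → 152 → 145 → 82 → 29 → 170 → 200 → 208 → 169 → 181 → 146 → 85 → 50 → 13 → 169  — not base-16 happy
1131: 1131 → 173 → 269 → 170 → 200 → 208 → 169 → 181 → 146 → 85 → 50 → 13 → 169  — not base-16 happy
1132: 1132 → 196 → 160 → 100 → 52 → 25 → 82 → 29 → 170 → 200 → 208 → 169 → 181 → 146 → 85 → 50 → 13 → 169  — not base-16 happy
1133: 1133 → 221 → 338 → 30 → 197 → 169 → 181 → 146 → 85 → 50 → 13 → 169  — not base-16 happy
1134: 1134 → 248 → 289 → 6 → 36 → 20 → 17 → 2 → 4 → 16 → 1  — base-16 happy
1135: 1135 → 277 → 27 → 122 → 149 → 106 → 136 → 128 → 64 → 16 → 1  — base-16 happy
1136: 1136 → 65 → 17 → 2 → 4 → 16 → 1  — base-16 happy
base-16 happy: 1129, 1134, 1135, 1136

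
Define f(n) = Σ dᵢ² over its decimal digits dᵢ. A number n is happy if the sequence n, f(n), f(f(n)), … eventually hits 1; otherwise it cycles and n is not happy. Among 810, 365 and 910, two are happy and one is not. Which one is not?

810

810: 810 → 65 → 61 → 37 → 58 → 89 → 145 → 42 → 20 → 4 → 16 → 37  — repeats 37 (not happy)
365: 365 → 70 → 49 → 97 → 130 → 10 → 1  — reaches 1 (happy)
910: 910 → 82 → 68 → 100 → 1  — reaches 1 (happy)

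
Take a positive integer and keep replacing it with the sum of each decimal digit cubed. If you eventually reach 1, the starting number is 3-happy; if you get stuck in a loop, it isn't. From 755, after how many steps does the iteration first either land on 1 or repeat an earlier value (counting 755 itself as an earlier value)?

9

755 → 7³ + 5³ + 5³ = 343 + 125 + 125 = 593
593 → 5³ + 9³ + 3³ = 125 + 729 + 27 = 881
881 → 8³ + 8³ + 1³ = 512 + 512 + 1 = 1025
1025 → 1³ + 0³ + 2³ + 5³ = 1 + 0 + 8 + 125 = 134
134 → 1³ + 3³ + 4³ = 1 + 27 + 64 = 92
92 → 9³ + 2³ = 729 + 8 = 737
737 → 7³ + 3³ + 7³ = 343 + 27 + 343 = 713
713 → 7³ + 1³ + 3³ = 343 + 1 + 27 = 371
371 → 3³ + 7³ + 1³ = 27 + 343 + 1 = 371  — 371 repeats.
That took 9 steps.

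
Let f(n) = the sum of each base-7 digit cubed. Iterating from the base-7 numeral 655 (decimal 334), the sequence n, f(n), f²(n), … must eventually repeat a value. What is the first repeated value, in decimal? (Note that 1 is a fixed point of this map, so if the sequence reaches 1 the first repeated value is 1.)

334 = (6,5,5)_7 → 466
466 = (1,2,3,4)_7 → 100
100 = (2,0,2)_7 → 16
16 = (2,2)_7 → 16  — 16 already appeared earlier.

16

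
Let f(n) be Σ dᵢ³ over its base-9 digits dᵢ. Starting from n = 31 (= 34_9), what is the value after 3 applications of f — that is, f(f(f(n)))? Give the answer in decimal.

27

31 = (3,4)_9 → 3³ + 4³ = 91
91 = (1,1,1)_9 → 1³ + 1³ + 1³ = 3
3 = (3)_9 → 3³ = 27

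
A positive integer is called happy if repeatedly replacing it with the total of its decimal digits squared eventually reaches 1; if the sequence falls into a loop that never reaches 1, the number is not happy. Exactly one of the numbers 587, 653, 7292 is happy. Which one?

587: 587 → 138 → 74 → 65 → 61 → 37 → 58 → 89 → 145 → 42 → 20 → 4 → 16 → 37  — repeats 37 (not happy)
653: 653 → 70 → 49 → 97 → 130 → 10 → 1  — reaches 1 (happy)
7292: 7292 → 138 → 74 → 65 → 61 → 37 → 58 → 89 → 145 → 42 → 20 → 4 → 16 → 37  — repeats 37 (not happy)

653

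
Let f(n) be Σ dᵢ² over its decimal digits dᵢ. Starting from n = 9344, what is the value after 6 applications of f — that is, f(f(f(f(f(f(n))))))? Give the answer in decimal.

9344 → 9² + 3² + 4² + 4² = 81 + 9 + 16 + 16 = 122
122 → 1² + 2² + 2² = 1 + 4 + 4 = 9
9 → 9² = 81
81 → 8² + 1² = 64 + 1 = 65
65 → 6² + 5² = 36 + 25 = 61
61 → 6² + 1² = 36 + 1 = 37

37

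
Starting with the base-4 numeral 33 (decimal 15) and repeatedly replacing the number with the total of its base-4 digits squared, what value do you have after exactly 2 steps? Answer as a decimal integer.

5

15 = (3,3)_4 → 3² + 3² = 9 + 9 = 18
18 = (1,0,2)_4 → 1² + 0² + 2² = 1 + 0 + 4 = 5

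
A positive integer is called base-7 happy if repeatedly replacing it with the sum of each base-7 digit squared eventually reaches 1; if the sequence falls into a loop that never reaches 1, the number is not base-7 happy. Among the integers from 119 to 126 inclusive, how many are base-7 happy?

1

119: 119 → 13 → 37 → 29 → 17 → 13  — not base-7 happy
120: 120 → 14 → 4 → 16 → 8 → 2 → 4  — not base-7 happy
121: 121 → 17 → 13 → 37 → 29 → 17  — not base-7 happy
122: 122 → 22 → 10 → 10  — not base-7 happy
123: 123 → 29 → 17 → 13 → 37 → 29  — not base-7 happy
124: 124 → 38 → 34 → 52 → 10 → 10  — not base-7 happy
125: 125 → 49 → 1  — base-7 happy
126: 126 → 20 → 40 → 50 → 2 → 4 → 16 → 8 → 2  — not base-7 happy
base-7 happy: 125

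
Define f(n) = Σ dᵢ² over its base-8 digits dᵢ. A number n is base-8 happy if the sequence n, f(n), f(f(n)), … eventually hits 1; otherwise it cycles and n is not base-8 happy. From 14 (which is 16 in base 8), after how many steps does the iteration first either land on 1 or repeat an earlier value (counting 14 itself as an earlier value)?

5

14 = (1,6)_8 → 1² + 6² = 37
37 = (4,5)_8 → 4² + 5² = 41
41 = (5,1)_8 → 5² + 1² = 26
26 = (3,2)_8 → 3² + 2² = 13
13 = (1,5)_8 → 1² + 5² = 26  — 26 repeats.
That took 5 steps.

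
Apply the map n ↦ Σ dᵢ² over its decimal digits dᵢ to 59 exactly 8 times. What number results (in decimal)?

4

59 → 5² + 9² = 106
106 → 1² + 0² + 6² = 37
37 → 3² + 7² = 58
58 → 5² + 8² = 89
89 → 8² + 9² = 145
145 → 1² + 4² + 5² = 42
42 → 4² + 2² = 20
20 → 2² + 0² = 4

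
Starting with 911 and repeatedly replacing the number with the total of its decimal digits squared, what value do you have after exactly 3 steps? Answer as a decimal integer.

911 → 9² + 1² + 1² = 81 + 1 + 1 = 83
83 → 8² + 3² = 64 + 9 = 73
73 → 7² + 3² = 49 + 9 = 58

58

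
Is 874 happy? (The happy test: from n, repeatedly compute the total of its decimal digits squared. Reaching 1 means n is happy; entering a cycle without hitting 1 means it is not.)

happy

874 → 8² + 7² + 4² = 129
129 → 1² + 2² + 9² = 86
86 → 8² + 6² = 100
100 → 1² + 0² + 0² = 1  — reached 1.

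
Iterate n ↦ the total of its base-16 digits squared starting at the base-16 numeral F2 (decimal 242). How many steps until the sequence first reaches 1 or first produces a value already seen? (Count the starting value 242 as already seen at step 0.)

242 = (15,2)_16 → 229
229 = (14,5)_16 → 221
221 = (13,13)_16 → 338
338 = (1,5,2)_16 → 30
30 = (1,14)_16 → 197
197 = (12,5)_16 → 169
169 = (10,9)_16 → 181
181 = (11,5)_16 → 146
146 = (9,2)_16 → 85
85 = (5,5)_16 → 50
50 = (3,2)_16 → 13
13 = (13)_16 → 169  — 169 repeats.
That took 12 steps.

12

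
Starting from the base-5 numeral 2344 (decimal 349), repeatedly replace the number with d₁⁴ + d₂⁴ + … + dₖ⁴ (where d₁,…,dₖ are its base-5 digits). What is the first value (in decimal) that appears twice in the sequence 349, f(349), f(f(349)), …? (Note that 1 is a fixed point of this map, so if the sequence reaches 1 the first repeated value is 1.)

609

349 = (2,3,4,4)_5 → 2⁴ + 3⁴ + 4⁴ + 4⁴ = 609
609 = (4,4,1,4)_5 → 4⁴ + 4⁴ + 1⁴ + 4⁴ = 769
769 = (1,1,0,3,4)_5 → 1⁴ + 1⁴ + 0⁴ + 3⁴ + 4⁴ = 339
339 = (2,3,2,4)_5 → 2⁴ + 3⁴ + 2⁴ + 4⁴ = 369
369 = (2,4,3,4)_5 → 2⁴ + 4⁴ + 3⁴ + 4⁴ = 609  — 609 already appeared earlier.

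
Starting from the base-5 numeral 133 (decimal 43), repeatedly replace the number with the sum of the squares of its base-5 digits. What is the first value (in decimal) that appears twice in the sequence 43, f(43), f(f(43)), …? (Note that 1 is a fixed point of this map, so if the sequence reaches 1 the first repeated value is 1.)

1

43 = (1,3,3)_5 → 19
19 = (3,4)_5 → 25
25 = (1,0,0)_5 → 1  — reached the fixed point 1.
1 → 1, so 1 is the first repeated value.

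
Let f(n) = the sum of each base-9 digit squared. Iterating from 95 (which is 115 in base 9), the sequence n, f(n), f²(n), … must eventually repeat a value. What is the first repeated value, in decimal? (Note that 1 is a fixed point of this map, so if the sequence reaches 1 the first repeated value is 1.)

95 = (1,1,5)_9 → 27
27 = (3,0)_9 → 9
9 = (1,0)_9 → 1  — reached the fixed point 1.
1 → 1, so 1 is the first repeated value.

1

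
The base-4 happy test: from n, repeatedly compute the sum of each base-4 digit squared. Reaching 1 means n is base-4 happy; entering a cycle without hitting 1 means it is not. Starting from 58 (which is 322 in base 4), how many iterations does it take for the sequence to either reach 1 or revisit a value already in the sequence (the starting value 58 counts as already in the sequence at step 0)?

4

58 = (3,2,2)_4 → 3² + 2² + 2² = 9 + 4 + 4 = 17
17 = (1,0,1)_4 → 1² + 0² + 1² = 1 + 0 + 1 = 2
2 = (2)_4 → 2² = 4
4 = (1,0)_4 → 1² + 0² = 1 + 0 = 1  — reached 1.
That took 4 steps.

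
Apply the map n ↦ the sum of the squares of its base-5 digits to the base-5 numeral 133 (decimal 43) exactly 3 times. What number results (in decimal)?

43 = (1,3,3)_5 → 1² + 3² + 3² = 1 + 9 + 9 = 19
19 = (3,4)_5 → 3² + 4² = 9 + 16 = 25
25 = (1,0,0)_5 → 1² + 0² + 0² = 1 + 0 + 0 = 1

1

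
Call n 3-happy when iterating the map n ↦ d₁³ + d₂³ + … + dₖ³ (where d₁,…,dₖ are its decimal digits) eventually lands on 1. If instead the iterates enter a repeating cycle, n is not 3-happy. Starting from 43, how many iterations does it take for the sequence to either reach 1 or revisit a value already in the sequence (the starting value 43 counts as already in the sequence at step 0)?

43 → 4³ + 3³ = 91
91 → 9³ + 1³ = 730
730 → 7³ + 3³ + 0³ = 370
370 → 3³ + 7³ + 0³ = 370  — 370 repeats.
That took 4 steps.

4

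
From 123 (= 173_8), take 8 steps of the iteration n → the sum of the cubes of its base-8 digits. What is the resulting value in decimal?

1

123 = (1,7,3)_8 → 1³ + 7³ + 3³ = 1 + 343 + 27 = 371
371 = (5,6,3)_8 → 5³ + 6³ + 3³ = 125 + 216 + 27 = 368
368 = (5,6,0)_8 → 5³ + 6³ + 0³ = 125 + 216 + 0 = 341
341 = (5,2,5)_8 → 5³ + 2³ + 5³ = 125 + 8 + 125 = 258
258 = (4,0,2)_8 → 4³ + 0³ + 2³ = 64 + 0 + 8 = 72
72 = (1,1,0)_8 → 1³ + 1³ + 0³ = 1 + 1 + 0 = 2
2 = (2)_8 → 2³ = 8
8 = (1,0)_8 → 1³ + 0³ = 1 + 0 = 1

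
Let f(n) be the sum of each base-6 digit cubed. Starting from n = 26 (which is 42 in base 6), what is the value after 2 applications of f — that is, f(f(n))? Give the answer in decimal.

8

26 = (4,2)_6 → 4³ + 2³ = 72
72 = (2,0,0)_6 → 2³ + 0³ + 0³ = 8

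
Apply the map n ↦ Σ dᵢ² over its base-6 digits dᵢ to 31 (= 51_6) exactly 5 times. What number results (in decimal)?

25

31 = (5,1)_6 → 5² + 1² = 26
26 = (4,2)_6 → 4² + 2² = 20
20 = (3,2)_6 → 3² + 2² = 13
13 = (2,1)_6 → 2² + 1² = 5
5 = (5)_6 → 5² = 25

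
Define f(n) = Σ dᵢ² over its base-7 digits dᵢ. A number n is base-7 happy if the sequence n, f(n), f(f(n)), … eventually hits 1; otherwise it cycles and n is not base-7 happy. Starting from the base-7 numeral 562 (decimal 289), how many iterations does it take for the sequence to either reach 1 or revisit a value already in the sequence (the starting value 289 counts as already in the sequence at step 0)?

5

289 = (5,6,2)_7 → 65
65 = (1,2,2)_7 → 9
9 = (1,2)_7 → 5
5 = (5)_7 → 25
25 = (3,4)_7 → 25  — 25 repeats.
That took 5 steps.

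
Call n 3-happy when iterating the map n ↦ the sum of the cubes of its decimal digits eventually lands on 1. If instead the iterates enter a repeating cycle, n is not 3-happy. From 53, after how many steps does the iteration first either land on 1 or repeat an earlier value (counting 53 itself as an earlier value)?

53 → 5³ + 3³ = 125 + 27 = 152
152 → 1³ + 5³ + 2³ = 1 + 125 + 8 = 134
134 → 1³ + 3³ + 4³ = 1 + 27 + 64 = 92
92 → 9³ + 2³ = 729 + 8 = 737
737 → 7³ + 3³ + 7³ = 343 + 27 + 343 = 713
713 → 7³ + 1³ + 3³ = 343 + 1 + 27 = 371
371 → 3³ + 7³ + 1³ = 27 + 343 + 1 = 371  — 371 repeats.
That took 7 steps.

7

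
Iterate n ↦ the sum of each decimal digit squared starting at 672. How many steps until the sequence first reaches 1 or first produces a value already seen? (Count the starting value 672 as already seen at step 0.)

9

672 → 89
89 → 145
145 → 42
42 → 20
20 → 4
4 → 16
16 → 37
37 → 58
58 → 89  — 89 repeats.
That took 9 steps.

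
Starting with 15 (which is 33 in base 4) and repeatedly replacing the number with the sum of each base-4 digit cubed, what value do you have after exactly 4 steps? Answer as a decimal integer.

15 = (3,3)_4 → 3³ + 3³ = 27 + 27 = 54
54 = (3,1,2)_4 → 3³ + 1³ + 2³ = 27 + 1 + 8 = 36
36 = (2,1,0)_4 → 2³ + 1³ + 0³ = 8 + 1 + 0 = 9
9 = (2,1)_4 → 2³ + 1³ = 8 + 1 = 9

9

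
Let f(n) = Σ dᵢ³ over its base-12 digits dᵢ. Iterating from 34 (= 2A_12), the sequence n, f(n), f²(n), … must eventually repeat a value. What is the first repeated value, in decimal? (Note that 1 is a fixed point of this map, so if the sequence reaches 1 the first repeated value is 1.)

34 = (2,10)_12 → 2³ + 10³ = 8 + 1000 = 1008
1008 = (7,0,0)_12 → 7³ + 0³ + 0³ = 343 + 0 + 0 = 343
343 = (2,4,7)_12 → 2³ + 4³ + 7³ = 8 + 64 + 343 = 415
415 = (2,10,7)_12 → 2³ + 10³ + 7³ = 8 + 1000 + 343 = 1351
1351 = (9,4,7)_12 → 9³ + 4³ + 7³ = 729 + 64 + 343 = 1136
1136 = (7,10,8)_12 → 7³ + 10³ + 8³ = 343 + 1000 + 512 = 1855
1855 = (1,0,10,7)_12 → 1³ + 0³ + 10³ + 7³ = 1 + 0 + 1000 + 343 = 1344
1344 = (9,4,0)_12 → 9³ + 4³ + 0³ = 729 + 64 + 0 = 793
793 = (5,6,1)_12 → 5³ + 6³ + 1³ = 125 + 216 + 1 = 342
342 = (2,4,6)_12 → 2³ + 4³ + 6³ = 8 + 64 + 216 = 288
288 = (2,0,0)_12 → 2³ + 0³ + 0³ = 8 + 0 + 0 = 8
8 = (8)_12 → 8³ = 512
512 = (3,6,8)_12 → 3³ + 6³ + 8³ = 27 + 216 + 512 = 755
755 = (5,2,11)_12 → 5³ + 2³ + 11³ = 125 + 8 + 1331 = 1464
1464 = (10,2,0)_12 → 10³ + 2³ + 0³ = 1000 + 8 + 0 = 1008  — 1008 already appeared earlier.

1008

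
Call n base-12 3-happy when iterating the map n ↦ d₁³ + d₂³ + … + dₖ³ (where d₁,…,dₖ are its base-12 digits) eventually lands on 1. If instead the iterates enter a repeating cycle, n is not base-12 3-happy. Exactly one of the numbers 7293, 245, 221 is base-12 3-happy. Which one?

7293: 7293 → 1144 → 1738 → 1001 → 1672 → 1738  — repeats 1738 (not base-12 3-happy)
245: 245 → 638 → 197 → 190 → 1028 → 856 → 1520 → 1728 → 1  — reaches 1 (base-12 3-happy)
221: 221 → 342 → 288 → 8 → 512 → 755 → 1464 → 1008 → 343 → 415 → 1351 → 1136 → 1855 → 1344 → 793 → 342  — repeats 342 (not base-12 3-happy)

245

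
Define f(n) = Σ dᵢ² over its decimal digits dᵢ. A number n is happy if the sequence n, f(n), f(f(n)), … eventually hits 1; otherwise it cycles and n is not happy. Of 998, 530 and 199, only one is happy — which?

998: 998 → 226 → 44 → 32 → 13 → 10 → 1  — reaches 1 (happy)
530: 530 → 34 → 25 → 29 → 85 → 89 → 145 → 42 → 20 → 4 → 16 → 37 → 58 → 89  — repeats 89 (not happy)
199: 199 → 163 → 46 → 52 → 29 → 85 → 89 → 145 → 42 → 20 → 4 → 16 → 37 → 58 → 89  — repeats 89 (not happy)

998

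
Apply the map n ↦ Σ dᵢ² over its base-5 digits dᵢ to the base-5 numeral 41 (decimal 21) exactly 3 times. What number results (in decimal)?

21 = (4,1)_5 → 4² + 1² = 17
17 = (3,2)_5 → 3² + 2² = 13
13 = (2,3)_5 → 2² + 3² = 13

13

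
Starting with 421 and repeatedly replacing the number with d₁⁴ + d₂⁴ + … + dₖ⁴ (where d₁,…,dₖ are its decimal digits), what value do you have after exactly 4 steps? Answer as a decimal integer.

13139

421 → 273
273 → 2498
2498 → 10929
10929 → 13139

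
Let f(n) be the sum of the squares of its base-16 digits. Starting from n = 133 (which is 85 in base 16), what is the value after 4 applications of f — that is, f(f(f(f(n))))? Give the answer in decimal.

133 = (8,5)_16 → 8² + 5² = 89
89 = (5,9)_16 → 5² + 9² = 106
106 = (6,10)_16 → 6² + 10² = 136
136 = (8,8)_16 → 8² + 8² = 128

128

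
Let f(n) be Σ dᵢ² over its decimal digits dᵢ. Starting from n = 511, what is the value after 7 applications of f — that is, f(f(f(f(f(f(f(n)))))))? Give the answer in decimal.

89

511 → 5² + 1² + 1² = 27
27 → 2² + 7² = 53
53 → 5² + 3² = 34
34 → 3² + 4² = 25
25 → 2² + 5² = 29
29 → 2² + 9² = 85
85 → 8² + 5² = 89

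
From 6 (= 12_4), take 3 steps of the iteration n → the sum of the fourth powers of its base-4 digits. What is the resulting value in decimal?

16

6 = (1,2)_4 → 1⁴ + 2⁴ = 1 + 16 = 17
17 = (1,0,1)_4 → 1⁴ + 0⁴ + 1⁴ = 1 + 0 + 1 = 2
2 = (2)_4 → 2⁴ = 16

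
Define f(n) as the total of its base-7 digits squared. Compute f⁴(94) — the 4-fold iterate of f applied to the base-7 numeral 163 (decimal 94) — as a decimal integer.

94 = (1,6,3)_7 → 46
46 = (6,4)_7 → 52
52 = (1,0,3)_7 → 10
10 = (1,3)_7 → 10

10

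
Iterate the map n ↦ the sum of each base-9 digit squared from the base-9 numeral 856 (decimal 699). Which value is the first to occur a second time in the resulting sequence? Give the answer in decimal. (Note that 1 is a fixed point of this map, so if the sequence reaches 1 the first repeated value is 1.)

699 = (8,5,6)_9 → 8² + 5² + 6² = 64 + 25 + 36 = 125
125 = (1,4,8)_9 → 1² + 4² + 8² = 1 + 16 + 64 = 81
81 = (1,0,0)_9 → 1² + 0² + 0² = 1 + 0 + 0 = 1  — reached the fixed point 1.
1 → 1, so 1 is the first repeated value.

1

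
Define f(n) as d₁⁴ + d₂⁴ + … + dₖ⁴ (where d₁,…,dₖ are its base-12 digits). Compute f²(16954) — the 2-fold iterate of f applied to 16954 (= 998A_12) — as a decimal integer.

6659

16954 = (9,9,8,10)_12 → 9⁴ + 9⁴ + 8⁴ + 10⁴ = 27218
27218 = (1,3,9,0,2)_12 → 1⁴ + 3⁴ + 9⁴ + 0⁴ + 2⁴ = 6659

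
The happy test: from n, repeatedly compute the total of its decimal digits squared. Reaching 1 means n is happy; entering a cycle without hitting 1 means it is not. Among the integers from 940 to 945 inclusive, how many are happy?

940: 940 → 97 → 130 → 10 → 1  — happy
941: 941 → 98 → 145 → 42 → 20 → 4 → 16 → 37 → 58 → 89 → 145  — not happy
942: 942 → 101 → 2 → 4 → 16 → 37 → 58 → 89 → 145 → 42 → 20 → 4  — not happy
943: 943 → 106 → 37 → 58 → 89 → 145 → 42 → 20 → 4 → 16 → 37  — not happy
944: 944 → 113 → 11 → 2 → 4 → 16 → 37 → 58 → 89 → 145 → 42 → 20 → 4  — not happy
945: 945 → 122 → 9 → 81 → 65 → 61 → 37 → 58 → 89 → 145 → 42 → 20 → 4 → 16 → 37  — not happy
happy: 940

1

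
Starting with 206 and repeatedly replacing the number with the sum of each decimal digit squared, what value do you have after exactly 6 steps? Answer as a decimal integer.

206 → 2² + 0² + 6² = 4 + 0 + 36 = 40
40 → 4² + 0² = 16 + 0 = 16
16 → 1² + 6² = 1 + 36 = 37
37 → 3² + 7² = 9 + 49 = 58
58 → 5² + 8² = 25 + 64 = 89
89 → 8² + 9² = 64 + 81 = 145

145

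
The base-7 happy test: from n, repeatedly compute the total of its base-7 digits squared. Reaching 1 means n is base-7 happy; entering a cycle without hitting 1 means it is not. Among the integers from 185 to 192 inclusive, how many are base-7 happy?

185: 185 → 43 → 37 → 29 → 17 → 13 → 37  (repeats 37)
186: 186 → 50 → 2 → 4 → 16 → 8 → 2  (repeats 2)
187: 187 → 59 → 11 → 17 → 13 → 37 → 29 → 17  (repeats 17)
188: 188 → 70 → 10 → 10  (repeats 10)
189: 189 → 45 → 45  (repeats 45)
190: 190 → 46 → 52 → 10 → 10  (repeats 10)
191: 191 → 49 → 1  (reaches 1)
192: 192 → 54 → 26 → 34 → 52 → 10 → 10  (repeats 10)
base-7 happy: 191

1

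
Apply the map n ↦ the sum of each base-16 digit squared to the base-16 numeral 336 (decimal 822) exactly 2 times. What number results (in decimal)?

822 = (3,3,6)_16 → 3² + 3² + 6² = 9 + 9 + 36 = 54
54 = (3,6)_16 → 3² + 6² = 9 + 36 = 45

45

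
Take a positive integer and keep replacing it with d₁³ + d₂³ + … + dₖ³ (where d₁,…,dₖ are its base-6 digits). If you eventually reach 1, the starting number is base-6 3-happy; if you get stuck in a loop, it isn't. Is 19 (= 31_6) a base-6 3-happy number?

19 = (3,1)_6 → 3³ + 1³ = 27 + 1 = 28
28 = (4,4)_6 → 4³ + 4³ = 64 + 64 = 128
128 = (3,3,2)_6 → 3³ + 3³ + 2³ = 27 + 27 + 8 = 62
62 = (1,4,2)_6 → 1³ + 4³ + 2³ = 1 + 64 + 8 = 73
73 = (2,0,1)_6 → 2³ + 0³ + 1³ = 8 + 0 + 1 = 9
9 = (1,3)_6 → 1³ + 3³ = 1 + 27 = 28  — 28 already seen; the sequence cycles without reaching 1.

not base-6 3-happy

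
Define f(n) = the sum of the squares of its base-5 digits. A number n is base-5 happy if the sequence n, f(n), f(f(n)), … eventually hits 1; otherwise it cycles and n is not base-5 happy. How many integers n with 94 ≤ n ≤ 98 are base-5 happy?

1

94: 94 → 34 → 18 → 18  (repeats 18)
95: 95 → 25 → 1  (reaches 1)
96: 96 → 26 → 2 → 4 → 16 → 10 → 4  (repeats 4)
97: 97 → 29 → 17 → 13 → 13  (repeats 13)
98: 98 → 34 → 18 → 18  (repeats 18)
base-5 happy: 95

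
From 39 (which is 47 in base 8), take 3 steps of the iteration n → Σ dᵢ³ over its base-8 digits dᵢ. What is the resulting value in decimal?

39 = (4,7)_8 → 4³ + 7³ = 407
407 = (6,2,7)_8 → 6³ + 2³ + 7³ = 567
567 = (1,0,6,7)_8 → 1³ + 0³ + 6³ + 7³ = 560

560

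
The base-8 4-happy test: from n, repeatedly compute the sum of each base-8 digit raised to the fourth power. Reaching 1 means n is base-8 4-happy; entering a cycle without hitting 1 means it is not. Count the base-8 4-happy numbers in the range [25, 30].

25: 25 → 82 → 33 → 257 → 257  — not base-8 4-happy
26: 26 → 97 → 258 → 272 → 272  — not base-8 4-happy
27: 27 → 162 → 288 → 512 → 1  — base-8 4-happy
28: 28 → 337 → 642 → 33 → 257 → 257  — not base-8 4-happy
29: 29 → 706 → 98 → 273 → 273  — not base-8 4-happy
30: 30 → 1377 → 898 → 1313 → 529 → 18 → 32 → 256 → 256  — not base-8 4-happy
base-8 4-happy: 27

1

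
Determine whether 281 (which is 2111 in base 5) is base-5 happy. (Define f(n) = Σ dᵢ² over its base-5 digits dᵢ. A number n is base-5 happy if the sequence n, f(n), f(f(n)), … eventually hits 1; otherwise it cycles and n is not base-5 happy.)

281 = (2,1,1,1)_5 → 2² + 1² + 1² + 1² = 7
7 = (1,2)_5 → 1² + 2² = 5
5 = (1,0)_5 → 1² + 0² = 1  — reached 1.

base-5 happy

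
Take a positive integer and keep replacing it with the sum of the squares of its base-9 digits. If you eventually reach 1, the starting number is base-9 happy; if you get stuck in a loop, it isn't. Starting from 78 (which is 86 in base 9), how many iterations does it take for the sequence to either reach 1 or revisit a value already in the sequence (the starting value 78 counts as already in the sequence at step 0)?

6

78 = (8,6)_9 → 8² + 6² = 64 + 36 = 100
100 = (1,2,1)_9 → 1² + 2² + 1² = 1 + 4 + 1 = 6
6 = (6)_9 → 6² = 36
36 = (4,0)_9 → 4² + 0² = 16 + 0 = 16
16 = (1,7)_9 → 1² + 7² = 1 + 49 = 50
50 = (5,5)_9 → 5² + 5² = 25 + 25 = 50  — 50 repeats.
That took 6 steps.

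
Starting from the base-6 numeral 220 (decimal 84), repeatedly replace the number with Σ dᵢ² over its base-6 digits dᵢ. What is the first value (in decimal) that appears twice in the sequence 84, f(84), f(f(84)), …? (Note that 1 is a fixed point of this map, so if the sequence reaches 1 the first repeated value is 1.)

5

84 = (2,2,0)_6 → 2² + 2² + 0² = 4 + 4 + 0 = 8
8 = (1,2)_6 → 1² + 2² = 1 + 4 = 5
5 = (5)_6 → 5² = 25
25 = (4,1)_6 → 4² + 1² = 16 + 1 = 17
17 = (2,5)_6 → 2² + 5² = 4 + 25 = 29
29 = (4,5)_6 → 4² + 5² = 16 + 25 = 41
41 = (1,0,5)_6 → 1² + 0² + 5² = 1 + 0 + 25 = 26
26 = (4,2)_6 → 4² + 2² = 16 + 4 = 20
20 = (3,2)_6 → 3² + 2² = 9 + 4 = 13
13 = (2,1)_6 → 2² + 1² = 4 + 1 = 5  — 5 already appeared earlier.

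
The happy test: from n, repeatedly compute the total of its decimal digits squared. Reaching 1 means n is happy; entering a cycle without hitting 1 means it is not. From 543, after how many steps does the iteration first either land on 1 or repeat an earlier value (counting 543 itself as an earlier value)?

13

543 → 5² + 4² + 3² = 50
50 → 5² + 0² = 25
25 → 2² + 5² = 29
29 → 2² + 9² = 85
85 → 8² + 5² = 89
89 → 8² + 9² = 145
145 → 1² + 4² + 5² = 42
42 → 4² + 2² = 20
20 → 2² + 0² = 4
4 → 4² = 16
16 → 1² + 6² = 37
37 → 3² + 7² = 58
58 → 5² + 8² = 89  — 89 repeats.
That took 13 steps.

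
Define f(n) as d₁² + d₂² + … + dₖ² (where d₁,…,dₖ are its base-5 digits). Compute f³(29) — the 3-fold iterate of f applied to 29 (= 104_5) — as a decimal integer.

29 = (1,0,4)_5 → 1² + 0² + 4² = 17
17 = (3,2)_5 → 3² + 2² = 13
13 = (2,3)_5 → 2² + 3² = 13

13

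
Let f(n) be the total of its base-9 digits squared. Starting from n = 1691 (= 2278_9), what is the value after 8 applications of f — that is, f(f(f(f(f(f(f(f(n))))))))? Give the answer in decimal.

1691 = (2,2,7,8)_9 → 2² + 2² + 7² + 8² = 121
121 = (1,4,4)_9 → 1² + 4² + 4² = 33
33 = (3,6)_9 → 3² + 6² = 45
45 = (5,0)_9 → 5² + 0² = 25
25 = (2,7)_9 → 2² + 7² = 53
53 = (5,8)_9 → 5² + 8² = 89
89 = (1,0,8)_9 → 1² + 0² + 8² = 65
65 = (7,2)_9 → 7² + 2² = 53

53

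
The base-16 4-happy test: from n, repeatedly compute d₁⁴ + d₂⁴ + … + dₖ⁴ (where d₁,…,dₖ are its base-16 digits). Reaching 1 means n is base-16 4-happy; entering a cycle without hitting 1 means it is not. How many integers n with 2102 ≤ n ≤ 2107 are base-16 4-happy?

3

2102: 2102 → 5473 → 1923 → 6578 → 21219 → 39138 → 49089 → 86003 → 101588 → 53650 → 35139 → 10994 → 60657 → 109778 → 59314 → 55474 → 47314 → 47314  (repeats 47314)
2103: 2103 → 6578 → 21219 → 39138 → 49089 → 86003 → 101588 → 53650 → 35139 → 10994 → 60657 → 109778 → 59314 → 55474 → 47314 → 47314  (repeats 47314)
2104: 2104 → 8273 → 642 → 4128 → 17 → 2 → 16 → 1  (reaches 1)
2105: 2105 → 10738 → 57218 → 83298 → 2194 → 10673 → 21219 → 39138 → 49089 → 86003 → 101588 → 53650 → 35139 → 10994 → 60657 → 109778 → 59314 → 55474 → 47314 → 47314  (repeats 47314)
2106: 2106 → 14177 → 3779 → 59233 → 42114 → 14368 → 4193 → 1298 → 642 → 4128 → 17 → 2 → 16 → 1  (reaches 1)
2107: 2107 → 18818 → 10929 → 24658 → 1937 → 8963 → 178 → 14657 → 6899 → 60707 → 67074 → 1313 → 642 → 4128 → 17 → 2 → 16 → 1  (reaches 1)
base-16 4-happy: 2104, 2106, 2107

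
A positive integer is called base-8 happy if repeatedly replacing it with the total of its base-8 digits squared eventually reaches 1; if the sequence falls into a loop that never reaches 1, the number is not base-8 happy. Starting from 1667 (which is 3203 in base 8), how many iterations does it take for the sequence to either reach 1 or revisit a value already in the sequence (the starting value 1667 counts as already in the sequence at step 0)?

6

1667 = (3,2,0,3)_8 → 3² + 2² + 0² + 3² = 22
22 = (2,6)_8 → 2² + 6² = 40
40 = (5,0)_8 → 5² + 0² = 25
25 = (3,1)_8 → 3² + 1² = 10
10 = (1,2)_8 → 1² + 2² = 5
5 = (5)_8 → 5² = 25  — 25 repeats.
That took 6 steps.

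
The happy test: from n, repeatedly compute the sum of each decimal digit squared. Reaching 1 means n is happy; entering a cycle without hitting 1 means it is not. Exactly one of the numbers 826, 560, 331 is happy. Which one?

331

826: 826 → 104 → 17 → 50 → 25 → 29 → 85 → 89 → 145 → 42 → 20 → 4 → 16 → 37 → 58 → 89  — repeats 89 (not happy)
560: 560 → 61 → 37 → 58 → 89 → 145 → 42 → 20 → 4 → 16 → 37  — repeats 37 (not happy)
331: 331 → 19 → 82 → 68 → 100 → 1  — reaches 1 (happy)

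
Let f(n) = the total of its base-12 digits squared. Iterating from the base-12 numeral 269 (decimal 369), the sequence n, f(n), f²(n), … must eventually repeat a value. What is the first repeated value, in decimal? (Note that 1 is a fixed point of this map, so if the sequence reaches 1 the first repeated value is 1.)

25

369 = (2,6,9)_12 → 2² + 6² + 9² = 121
121 = (10,1)_12 → 10² + 1² = 101
101 = (8,5)_12 → 8² + 5² = 89
89 = (7,5)_12 → 7² + 5² = 74
74 = (6,2)_12 → 6² + 2² = 40
40 = (3,4)_12 → 3² + 4² = 25
25 = (2,1)_12 → 2² + 1² = 5
5 = (5)_12 → 5² = 25  — 25 already appeared earlier.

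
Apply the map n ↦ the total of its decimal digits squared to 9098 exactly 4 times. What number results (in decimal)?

13

9098 → 9² + 0² + 9² + 8² = 81 + 0 + 81 + 64 = 226
226 → 2² + 2² + 6² = 4 + 4 + 36 = 44
44 → 4² + 4² = 16 + 16 = 32
32 → 3² + 2² = 9 + 4 = 13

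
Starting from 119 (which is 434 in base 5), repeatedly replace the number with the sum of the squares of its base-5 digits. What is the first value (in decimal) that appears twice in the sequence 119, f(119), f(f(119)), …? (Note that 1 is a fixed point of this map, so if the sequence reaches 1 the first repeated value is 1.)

119 = (4,3,4)_5 → 4² + 3² + 4² = 16 + 9 + 16 = 41
41 = (1,3,1)_5 → 1² + 3² + 1² = 1 + 9 + 1 = 11
11 = (2,1)_5 → 2² + 1² = 4 + 1 = 5
5 = (1,0)_5 → 1² + 0² = 1 + 0 = 1  — reached the fixed point 1.
1 → 1, so 1 is the first repeated value.

1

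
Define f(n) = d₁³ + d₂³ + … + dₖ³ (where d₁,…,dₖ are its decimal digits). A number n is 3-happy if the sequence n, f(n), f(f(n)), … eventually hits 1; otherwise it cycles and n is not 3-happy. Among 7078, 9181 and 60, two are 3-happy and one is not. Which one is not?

60

7078: 7078 → 1198 → 1243 → 100 → 1  — reaches 1 (3-happy)
9181: 9181 → 1243 → 100 → 1  — reaches 1 (3-happy)
60: 60 → 216 → 225 → 141 → 66 → 432 → 99 → 1458 → 702 → 351 → 153 → 153  — repeats 153 (not 3-happy)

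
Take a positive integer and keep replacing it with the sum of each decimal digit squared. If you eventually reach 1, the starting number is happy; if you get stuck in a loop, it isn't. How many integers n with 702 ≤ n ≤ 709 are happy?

1

702: 702 → 53 → 34 → 25 → 29 → 85 → 89 → 145 → 42 → 20 → 4 → 16 → 37 → 58 → 89  — not happy
703: 703 → 58 → 89 → 145 → 42 → 20 → 4 → 16 → 37 → 58  — not happy
704: 704 → 65 → 61 → 37 → 58 → 89 → 145 → 42 → 20 → 4 → 16 → 37  — not happy
705: 705 → 74 → 65 → 61 → 37 → 58 → 89 → 145 → 42 → 20 → 4 → 16 → 37  — not happy
706: 706 → 85 → 89 → 145 → 42 → 20 → 4 → 16 → 37 → 58 → 89  — not happy
707: 707 → 98 → 145 → 42 → 20 → 4 → 16 → 37 → 58 → 89 → 145  — not happy
708: 708 → 113 → 11 → 2 → 4 → 16 → 37 → 58 → 89 → 145 → 42 → 20 → 4  — not happy
709: 709 → 130 → 10 → 1  — happy
happy: 709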